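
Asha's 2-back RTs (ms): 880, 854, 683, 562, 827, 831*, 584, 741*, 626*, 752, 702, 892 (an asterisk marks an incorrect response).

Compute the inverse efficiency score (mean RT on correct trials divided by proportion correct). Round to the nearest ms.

Correct trials (n=9): 880, 854, 683, 562, 827, 584, 752, 702, 892
Mean correct RT = 6736/9 = 748.4444 ms
Proportion correct = 9/12
IES = 748.4444 / (9/12) = 997.926 ms

998 ms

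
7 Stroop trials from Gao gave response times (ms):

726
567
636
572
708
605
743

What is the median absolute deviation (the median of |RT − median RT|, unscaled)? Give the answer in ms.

Sorted: 567, 572, 605, 636, 708, 726, 743 → median = 636
|x − 636|: 90, 69, 0, 64, 72, 31, 107
Sorted deviations: 0, 31, 64, 69, 72, 90, 107 → MAD = 69

69 ms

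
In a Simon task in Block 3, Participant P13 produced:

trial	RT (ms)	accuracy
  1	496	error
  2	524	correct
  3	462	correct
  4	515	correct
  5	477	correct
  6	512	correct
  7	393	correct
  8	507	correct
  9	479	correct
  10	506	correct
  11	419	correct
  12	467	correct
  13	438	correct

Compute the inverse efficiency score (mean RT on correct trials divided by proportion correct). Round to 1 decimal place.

514.5 ms

Correct trials (n=12): 524, 462, 515, 477, 512, 393, 507, 479, 506, 419, 467, 438
Mean correct RT = 5699/12 = 474.9167 ms
Proportion correct = 12/13
IES = 474.9167 / (12/13) = 514.493 ms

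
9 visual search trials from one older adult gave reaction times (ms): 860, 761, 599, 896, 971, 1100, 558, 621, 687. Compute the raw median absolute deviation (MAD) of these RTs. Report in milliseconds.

140 ms

Sorted: 558, 599, 621, 687, 761, 860, 896, 971, 1100 → median = 761
|x − 761|: 99, 0, 162, 135, 210, 339, 203, 140, 74
Sorted deviations: 0, 74, 99, 135, 140, 162, 203, 210, 339 → MAD = 140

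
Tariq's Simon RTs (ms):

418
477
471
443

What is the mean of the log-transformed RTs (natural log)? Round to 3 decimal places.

6.113

ln(RT): 6.0355, 6.1675, 6.1549, 6.0936
Σ ln(RT) = 24.4514
Mean = 24.4514/4 = 6.11286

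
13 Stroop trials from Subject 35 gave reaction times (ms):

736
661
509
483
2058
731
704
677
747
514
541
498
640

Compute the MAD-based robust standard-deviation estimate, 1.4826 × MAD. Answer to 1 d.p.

127.5 ms

Sorted: 483, 498, 509, 514, 541, 640, 661, 677, 704, 731, 736, 747, 2058 → median = 661
|x − 661| sorted: 0, 16, 21, 43, 70, 75, 86, 120, 147, 152, 163, 178, 1397 → MAD = 86
Robust SD ≈ 1.4826 × 86 = 127.504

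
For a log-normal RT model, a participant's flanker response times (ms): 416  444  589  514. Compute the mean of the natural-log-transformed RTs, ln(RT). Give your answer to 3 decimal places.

6.187

ln(RT): 6.0307, 6.0958, 6.3784, 6.2422
Σ ln(RT) = 24.7472
Mean = 24.7472/4 = 6.18679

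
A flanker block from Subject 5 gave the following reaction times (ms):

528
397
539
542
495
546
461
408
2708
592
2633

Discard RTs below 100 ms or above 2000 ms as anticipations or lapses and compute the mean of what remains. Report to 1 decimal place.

500.9 ms

Excluded: 2633, 2708
Retained (n=9): Σ = 4508
Mean = 4508/9 = 500.8889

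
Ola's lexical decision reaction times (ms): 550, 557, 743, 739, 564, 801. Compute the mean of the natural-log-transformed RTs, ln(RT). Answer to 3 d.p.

6.478

ln(RT): 6.3099, 6.3226, 6.6107, 6.6053, 6.3351, 6.6859
Σ ln(RT) = 38.8694
Mean = 38.8694/6 = 6.47823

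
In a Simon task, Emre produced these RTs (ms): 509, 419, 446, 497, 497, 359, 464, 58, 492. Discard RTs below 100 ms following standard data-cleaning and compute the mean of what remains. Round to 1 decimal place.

460.4 ms

Excluded: 58
Retained (n=8): Σ = 3683
Mean = 3683/8 = 460.3750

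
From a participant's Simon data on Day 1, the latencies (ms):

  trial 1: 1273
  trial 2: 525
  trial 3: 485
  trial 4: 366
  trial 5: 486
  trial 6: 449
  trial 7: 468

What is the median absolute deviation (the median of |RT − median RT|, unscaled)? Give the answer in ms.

36 ms

Sorted: 366, 449, 468, 485, 486, 525, 1273 → median = 485
|x − 485|: 788, 40, 0, 119, 1, 36, 17
Sorted deviations: 0, 1, 17, 36, 40, 119, 788 → MAD = 36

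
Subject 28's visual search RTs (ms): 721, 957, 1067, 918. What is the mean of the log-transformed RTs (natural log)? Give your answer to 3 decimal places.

6.810

ln(RT): 6.5806, 6.8638, 6.9726, 6.8222
Σ ln(RT) = 27.2392
Mean = 27.2392/4 = 6.80981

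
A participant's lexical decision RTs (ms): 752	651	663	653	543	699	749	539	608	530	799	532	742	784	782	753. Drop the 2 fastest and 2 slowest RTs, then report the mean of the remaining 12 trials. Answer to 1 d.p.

677.8 ms

Sorted: 530, 532, 539, 543, 608, 651, 653, 663, 699, 742, 749, 752, 753, 782, 784, 799
Drop lowest 2 (530, 532) and highest 2 (784, 799)
Remaining (n=12): Σ = 8134, mean = 8134/12 = 677.833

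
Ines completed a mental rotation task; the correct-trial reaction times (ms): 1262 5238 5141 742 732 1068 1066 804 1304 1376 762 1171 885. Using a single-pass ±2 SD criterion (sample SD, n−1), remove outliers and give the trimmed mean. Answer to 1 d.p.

n = 13, ΣRT = 21551, M = 1657.769
Σ(x−M)² = 30071270.31; s = √(30071270.31/12) = 1583.016
Cutoffs: 1657.769 ± 2·1583.016 → [-1508.3, 4823.8]
Outside: 5141, 5238 → excluded.
Retained (n=11): Σ = 11172, mean = 11172/11 = 1015.636

1015.6 ms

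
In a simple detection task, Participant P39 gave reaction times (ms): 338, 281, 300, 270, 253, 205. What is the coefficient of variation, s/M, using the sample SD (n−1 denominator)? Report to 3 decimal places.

0.163

n = 6, Σ = 1647, M = 274.5000
Σ(x−M)² = 10037.500; s = √(10037.500/5) = 44.8051
CV = 44.8051 / 274.5000 = 0.16322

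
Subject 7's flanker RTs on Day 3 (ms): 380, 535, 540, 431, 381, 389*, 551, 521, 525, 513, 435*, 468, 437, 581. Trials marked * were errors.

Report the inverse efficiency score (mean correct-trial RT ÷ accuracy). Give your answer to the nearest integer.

Correct trials (n=12): 380, 535, 540, 431, 381, 551, 521, 525, 513, 468, 437, 581
Mean correct RT = 5863/12 = 488.5833 ms
Proportion correct = 12/14
IES = 488.5833 / (12/14) = 570.014 ms

570 ms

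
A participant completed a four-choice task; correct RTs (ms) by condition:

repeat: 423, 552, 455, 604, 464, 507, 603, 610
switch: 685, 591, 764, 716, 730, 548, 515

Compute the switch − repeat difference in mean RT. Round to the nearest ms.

M(repeat) = 4218/8 = 527.250
M(switch) = 4549/7 = 649.857
Difference = 649.857 − 527.250 = 122.607 ms

123 ms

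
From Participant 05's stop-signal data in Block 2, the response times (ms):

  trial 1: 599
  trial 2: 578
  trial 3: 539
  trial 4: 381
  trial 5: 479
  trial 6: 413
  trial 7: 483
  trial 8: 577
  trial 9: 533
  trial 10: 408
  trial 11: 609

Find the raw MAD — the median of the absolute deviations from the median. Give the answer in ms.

54 ms

Sorted: 381, 408, 413, 479, 483, 533, 539, 577, 578, 599, 609 → median = 533
|x − 533|: 66, 45, 6, 152, 54, 120, 50, 44, 0, 125, 76
Sorted deviations: 0, 6, 44, 45, 50, 54, 66, 76, 120, 125, 152 → MAD = 54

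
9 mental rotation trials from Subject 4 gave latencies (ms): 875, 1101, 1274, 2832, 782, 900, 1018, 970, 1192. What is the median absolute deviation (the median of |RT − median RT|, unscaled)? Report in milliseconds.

Sorted: 782, 875, 900, 970, 1018, 1101, 1192, 1274, 2832 → median = 1018
|x − 1018|: 143, 83, 256, 1814, 236, 118, 0, 48, 174
Sorted deviations: 0, 48, 83, 118, 143, 174, 236, 256, 1814 → MAD = 143

143 ms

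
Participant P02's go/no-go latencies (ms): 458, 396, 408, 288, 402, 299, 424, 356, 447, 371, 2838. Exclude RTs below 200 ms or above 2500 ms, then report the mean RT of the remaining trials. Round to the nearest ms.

Excluded: 2838
Retained (n=10): Σ = 3849
Mean = 3849/10 = 384.9000

385 ms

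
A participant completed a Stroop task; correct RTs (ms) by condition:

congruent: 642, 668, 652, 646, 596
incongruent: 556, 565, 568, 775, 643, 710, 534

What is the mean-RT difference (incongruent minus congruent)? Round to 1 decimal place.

M(congruent) = 3204/5 = 640.800
M(incongruent) = 4351/7 = 621.571
Difference = 621.571 − 640.800 = -19.229 ms

-19.2 ms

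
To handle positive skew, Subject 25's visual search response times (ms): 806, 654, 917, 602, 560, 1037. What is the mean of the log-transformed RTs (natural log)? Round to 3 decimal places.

6.611

ln(RT): 6.6921, 6.4831, 6.8211, 6.4003, 6.3279, 6.9441
Σ ln(RT) = 39.6686
Mean = 39.6686/6 = 6.61143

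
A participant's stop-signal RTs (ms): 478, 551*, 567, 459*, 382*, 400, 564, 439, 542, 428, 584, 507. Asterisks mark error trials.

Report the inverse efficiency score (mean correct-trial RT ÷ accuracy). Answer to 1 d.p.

Correct trials (n=9): 478, 567, 400, 564, 439, 542, 428, 584, 507
Mean correct RT = 4509/9 = 501.0000 ms
Proportion correct = 9/12
IES = 501.0000 / (9/12) = 668.000 ms

668.0 ms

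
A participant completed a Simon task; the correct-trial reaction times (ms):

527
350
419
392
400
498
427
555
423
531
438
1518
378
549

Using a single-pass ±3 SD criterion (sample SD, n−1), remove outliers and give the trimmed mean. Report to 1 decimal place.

452.8 ms

n = 14, ΣRT = 7405, M = 528.929
Σ(x−M)² = 1112438.93; s = √(1112438.93/13) = 292.527
Cutoffs: 528.929 ± 3·292.527 → [-348.7, 1406.5]
Outside: 1518 → excluded.
Retained (n=13): Σ = 5887, mean = 5887/13 = 452.846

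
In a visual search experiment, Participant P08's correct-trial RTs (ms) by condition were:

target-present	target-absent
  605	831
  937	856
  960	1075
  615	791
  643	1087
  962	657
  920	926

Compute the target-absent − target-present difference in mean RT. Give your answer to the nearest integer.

M(target-present) = 5642/7 = 806.000
M(target-absent) = 6223/7 = 889.000
Difference = 889.000 − 806.000 = 83.000 ms

83 ms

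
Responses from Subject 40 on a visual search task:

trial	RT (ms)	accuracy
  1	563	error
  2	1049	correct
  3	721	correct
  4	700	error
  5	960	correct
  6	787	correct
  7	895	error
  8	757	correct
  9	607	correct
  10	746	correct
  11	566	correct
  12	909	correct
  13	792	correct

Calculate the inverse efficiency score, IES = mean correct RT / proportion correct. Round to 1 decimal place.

Correct trials (n=10): 1049, 721, 960, 787, 757, 607, 746, 566, 909, 792
Mean correct RT = 7894/10 = 789.4000 ms
Proportion correct = 10/13
IES = 789.4000 / (10/13) = 1026.220 ms

1026.2 ms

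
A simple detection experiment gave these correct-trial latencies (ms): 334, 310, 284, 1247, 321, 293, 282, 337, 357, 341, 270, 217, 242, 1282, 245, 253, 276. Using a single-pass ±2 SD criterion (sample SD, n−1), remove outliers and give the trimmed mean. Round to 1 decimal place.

n = 17, ΣRT = 6891, M = 405.353
Σ(x−M)² = 1698033.88; s = √(1698033.88/16) = 325.772
Cutoffs: 405.353 ± 2·325.772 → [-246.2, 1056.9]
Outside: 1247, 1282 → excluded.
Retained (n=15): Σ = 4362, mean = 4362/15 = 290.800

290.8 ms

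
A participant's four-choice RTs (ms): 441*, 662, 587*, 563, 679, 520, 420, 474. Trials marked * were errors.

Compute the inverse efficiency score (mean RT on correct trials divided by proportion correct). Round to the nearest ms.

737 ms

Correct trials (n=6): 662, 563, 679, 520, 420, 474
Mean correct RT = 3318/6 = 553.0000 ms
Proportion correct = 6/8
IES = 553.0000 / (6/8) = 737.333 ms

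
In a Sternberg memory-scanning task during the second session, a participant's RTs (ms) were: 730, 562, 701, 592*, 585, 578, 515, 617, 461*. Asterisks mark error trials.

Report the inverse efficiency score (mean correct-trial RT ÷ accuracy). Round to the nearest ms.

Correct trials (n=7): 730, 562, 701, 585, 578, 515, 617
Mean correct RT = 4288/7 = 612.5714 ms
Proportion correct = 7/9
IES = 612.5714 / (7/9) = 787.592 ms

788 ms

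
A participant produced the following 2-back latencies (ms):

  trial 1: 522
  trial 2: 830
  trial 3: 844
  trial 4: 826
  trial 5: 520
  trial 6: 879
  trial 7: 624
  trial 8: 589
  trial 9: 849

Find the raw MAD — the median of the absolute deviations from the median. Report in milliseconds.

53 ms

Sorted: 520, 522, 589, 624, 826, 830, 844, 849, 879 → median = 826
|x − 826|: 304, 4, 18, 0, 306, 53, 202, 237, 23
Sorted deviations: 0, 4, 18, 23, 53, 202, 237, 304, 306 → MAD = 53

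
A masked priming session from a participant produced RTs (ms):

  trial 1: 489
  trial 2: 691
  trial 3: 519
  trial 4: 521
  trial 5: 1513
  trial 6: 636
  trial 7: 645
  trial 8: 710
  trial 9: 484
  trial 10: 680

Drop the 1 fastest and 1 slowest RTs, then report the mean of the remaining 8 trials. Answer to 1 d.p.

611.4 ms

Sorted: 484, 489, 519, 521, 636, 645, 680, 691, 710, 1513
Drop lowest 1 (484) and highest 1 (1513)
Remaining (n=8): Σ = 4891, mean = 4891/8 = 611.375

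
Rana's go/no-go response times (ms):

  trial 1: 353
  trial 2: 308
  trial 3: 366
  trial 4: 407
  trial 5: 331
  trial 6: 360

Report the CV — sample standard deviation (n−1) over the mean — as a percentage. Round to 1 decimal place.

n = 6, Σ = 2125, M = 354.1667
Σ(x−M)² = 5634.833; s = √(5634.833/5) = 33.5703
CV = 33.5703 / 354.1667 = 0.09479 = 9.479%

9.5%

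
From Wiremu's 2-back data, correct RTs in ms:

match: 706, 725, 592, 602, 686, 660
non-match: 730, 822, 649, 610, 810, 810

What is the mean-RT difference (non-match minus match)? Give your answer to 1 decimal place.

76.7 ms

M(match) = 3971/6 = 661.833
M(non-match) = 4431/6 = 738.500
Difference = 738.500 − 661.833 = 76.667 ms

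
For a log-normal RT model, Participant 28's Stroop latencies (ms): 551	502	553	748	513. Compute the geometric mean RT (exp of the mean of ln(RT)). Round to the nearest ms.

ln(RT): 6.3117, 6.2186, 6.3154, 6.6174, 6.2403
Mean ln(RT) = 31.7034/5 = 6.34067
Geometric mean = exp(6.34067) = 567.18 ms

567 ms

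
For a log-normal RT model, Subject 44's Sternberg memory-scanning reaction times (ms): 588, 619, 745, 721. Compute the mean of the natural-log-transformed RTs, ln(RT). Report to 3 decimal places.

ln(RT): 6.3767, 6.4281, 6.6134, 6.5806
Σ ln(RT) = 25.9989
Mean = 25.9989/4 = 6.49971

6.500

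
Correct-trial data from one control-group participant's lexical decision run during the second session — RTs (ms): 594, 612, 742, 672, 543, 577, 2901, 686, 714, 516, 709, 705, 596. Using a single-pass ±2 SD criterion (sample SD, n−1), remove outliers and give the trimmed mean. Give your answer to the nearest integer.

n = 13, ΣRT = 10567, M = 812.846
Σ(x−M)² = 4785331.69; s = √(4785331.69/12) = 631.488
Cutoffs: 812.846 ± 2·631.488 → [-450.1, 2075.8]
Outside: 2901 → excluded.
Retained (n=12): Σ = 7666, mean = 7666/12 = 638.833

639 ms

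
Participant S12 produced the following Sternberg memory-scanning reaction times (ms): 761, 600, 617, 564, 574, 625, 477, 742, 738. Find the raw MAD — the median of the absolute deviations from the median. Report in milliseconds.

Sorted: 477, 564, 574, 600, 617, 625, 738, 742, 761 → median = 617
|x − 617|: 144, 17, 0, 53, 43, 8, 140, 125, 121
Sorted deviations: 0, 8, 17, 43, 53, 121, 125, 140, 144 → MAD = 53

53 ms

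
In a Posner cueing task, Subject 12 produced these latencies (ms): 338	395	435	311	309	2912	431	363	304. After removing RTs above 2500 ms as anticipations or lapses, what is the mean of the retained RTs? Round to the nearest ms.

361 ms

Excluded: 2912
Retained (n=8): Σ = 2886
Mean = 2886/8 = 360.7500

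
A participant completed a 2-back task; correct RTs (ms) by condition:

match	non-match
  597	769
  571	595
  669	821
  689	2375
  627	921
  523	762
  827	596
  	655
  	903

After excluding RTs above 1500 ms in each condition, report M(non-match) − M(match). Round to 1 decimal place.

non-match: exclude 2375
M(match) = 4503/7 = 643.286
M(non-match) = 6022/8 = 752.750
Difference = 752.750 − 643.286 = 109.464 ms

109.5 ms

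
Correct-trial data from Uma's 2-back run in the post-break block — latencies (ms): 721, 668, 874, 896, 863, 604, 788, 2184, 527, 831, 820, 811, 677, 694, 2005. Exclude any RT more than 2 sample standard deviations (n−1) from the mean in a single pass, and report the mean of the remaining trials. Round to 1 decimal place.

n = 15, ΣRT = 13963, M = 930.867
Σ(x−M)² = 3293851.73; s = √(3293851.73/14) = 485.052
Cutoffs: 930.867 ± 2·485.052 → [-39.2, 1901.0]
Outside: 2005, 2184 → excluded.
Retained (n=13): Σ = 9774, mean = 9774/13 = 751.846

751.8 ms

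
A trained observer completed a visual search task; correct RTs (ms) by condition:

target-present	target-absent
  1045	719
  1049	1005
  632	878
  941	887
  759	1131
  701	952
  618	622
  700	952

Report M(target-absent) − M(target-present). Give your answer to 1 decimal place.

M(target-present) = 6445/8 = 805.625
M(target-absent) = 7146/8 = 893.250
Difference = 893.250 − 805.625 = 87.625 ms

87.6 ms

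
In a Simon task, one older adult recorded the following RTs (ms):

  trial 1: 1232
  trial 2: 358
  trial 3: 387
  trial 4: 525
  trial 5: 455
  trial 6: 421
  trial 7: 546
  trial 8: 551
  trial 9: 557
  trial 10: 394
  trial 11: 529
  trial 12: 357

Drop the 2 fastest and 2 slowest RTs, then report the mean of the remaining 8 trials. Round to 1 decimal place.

476.0 ms

Sorted: 357, 358, 387, 394, 421, 455, 525, 529, 546, 551, 557, 1232
Drop lowest 2 (357, 358) and highest 2 (557, 1232)
Remaining (n=8): Σ = 3808, mean = 3808/8 = 476.000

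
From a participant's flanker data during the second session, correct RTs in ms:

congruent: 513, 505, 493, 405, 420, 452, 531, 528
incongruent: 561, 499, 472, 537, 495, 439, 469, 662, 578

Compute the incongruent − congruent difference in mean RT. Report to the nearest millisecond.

43 ms

M(congruent) = 3847/8 = 480.875
M(incongruent) = 4712/9 = 523.556
Difference = 523.556 − 480.875 = 42.681 ms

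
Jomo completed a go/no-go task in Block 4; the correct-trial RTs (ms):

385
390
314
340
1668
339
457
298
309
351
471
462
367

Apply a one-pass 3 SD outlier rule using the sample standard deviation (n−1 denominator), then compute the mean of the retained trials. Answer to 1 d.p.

n = 13, ΣRT = 6151, M = 473.154
Σ(x−M)² = 1587605.69; s = √(1587605.69/12) = 363.731
Cutoffs: 473.154 ± 3·363.731 → [-618.0, 1564.3]
Outside: 1668 → excluded.
Retained (n=12): Σ = 4483, mean = 4483/12 = 373.583

373.6 ms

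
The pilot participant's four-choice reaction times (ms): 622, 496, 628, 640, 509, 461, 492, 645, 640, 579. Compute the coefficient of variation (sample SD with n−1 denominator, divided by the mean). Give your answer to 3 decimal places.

0.129

n = 10, Σ = 5712, M = 571.2000
Σ(x−M)² = 48721.600; s = √(48721.600/9) = 73.5766
CV = 73.5766 / 571.2000 = 0.12881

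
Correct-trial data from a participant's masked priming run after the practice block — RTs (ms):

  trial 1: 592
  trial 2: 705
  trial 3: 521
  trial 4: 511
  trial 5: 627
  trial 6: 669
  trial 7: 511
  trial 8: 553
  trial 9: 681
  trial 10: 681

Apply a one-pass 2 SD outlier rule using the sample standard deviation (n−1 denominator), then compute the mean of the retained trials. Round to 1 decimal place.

n = 10, ΣRT = 6051, M = 605.100
Σ(x−M)² = 53732.90; s = √(53732.90/9) = 77.268
Cutoffs: 605.100 ± 2·77.268 → [450.6, 759.6]
No RTs fall outside the cutoffs; all 10 retained. Mean = 6051/10 = 605.100

605.1 ms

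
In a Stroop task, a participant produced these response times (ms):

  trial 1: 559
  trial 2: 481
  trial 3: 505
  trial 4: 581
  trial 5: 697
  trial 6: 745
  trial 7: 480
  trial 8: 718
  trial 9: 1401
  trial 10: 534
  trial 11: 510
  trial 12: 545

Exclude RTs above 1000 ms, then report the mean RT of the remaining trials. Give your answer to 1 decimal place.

577.7 ms

Excluded: 1401
Retained (n=11): Σ = 6355
Mean = 6355/11 = 577.7273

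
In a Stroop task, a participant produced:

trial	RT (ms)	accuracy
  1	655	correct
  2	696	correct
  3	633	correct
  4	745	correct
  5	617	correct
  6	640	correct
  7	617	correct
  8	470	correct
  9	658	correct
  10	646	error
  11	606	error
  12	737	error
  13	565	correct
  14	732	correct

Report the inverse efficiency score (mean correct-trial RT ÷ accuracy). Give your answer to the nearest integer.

Correct trials (n=11): 655, 696, 633, 745, 617, 640, 617, 470, 658, 565, 732
Mean correct RT = 7028/11 = 638.9091 ms
Proportion correct = 11/14
IES = 638.9091 / (11/14) = 813.157 ms

813 ms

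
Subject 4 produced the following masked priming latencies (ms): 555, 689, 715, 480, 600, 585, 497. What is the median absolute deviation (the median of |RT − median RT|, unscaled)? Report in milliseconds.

Sorted: 480, 497, 555, 585, 600, 689, 715 → median = 585
|x − 585|: 30, 104, 130, 105, 15, 0, 88
Sorted deviations: 0, 15, 30, 88, 104, 105, 130 → MAD = 88

88 ms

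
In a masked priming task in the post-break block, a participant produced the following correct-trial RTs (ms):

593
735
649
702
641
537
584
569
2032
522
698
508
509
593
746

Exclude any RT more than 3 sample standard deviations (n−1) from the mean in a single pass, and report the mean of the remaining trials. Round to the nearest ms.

n = 15, ΣRT = 10618, M = 707.867
Σ(x−M)² = 1967839.73; s = √(1967839.73/14) = 374.913
Cutoffs: 707.867 ± 3·374.913 → [-416.9, 1832.6]
Outside: 2032 → excluded.
Retained (n=14): Σ = 8586, mean = 8586/14 = 613.286

613 ms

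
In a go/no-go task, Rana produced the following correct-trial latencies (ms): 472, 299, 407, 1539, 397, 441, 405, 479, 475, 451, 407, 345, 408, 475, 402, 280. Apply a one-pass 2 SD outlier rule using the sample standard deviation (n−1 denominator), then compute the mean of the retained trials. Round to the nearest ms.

n = 16, ΣRT = 7682, M = 480.125
Σ(x−M)² = 1249383.75; s = √(1249383.75/15) = 288.604
Cutoffs: 480.125 ± 2·288.604 → [-97.1, 1057.3]
Outside: 1539 → excluded.
Retained (n=15): Σ = 6143, mean = 6143/15 = 409.533

410 ms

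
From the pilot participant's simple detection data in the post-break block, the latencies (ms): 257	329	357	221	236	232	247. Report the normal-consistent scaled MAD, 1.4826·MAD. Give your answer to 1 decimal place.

22.2 ms

Sorted: 221, 232, 236, 247, 257, 329, 357 → median = 247
|x − 247| sorted: 0, 10, 11, 15, 26, 82, 110 → MAD = 15
Robust SD ≈ 1.4826 × 15 = 22.239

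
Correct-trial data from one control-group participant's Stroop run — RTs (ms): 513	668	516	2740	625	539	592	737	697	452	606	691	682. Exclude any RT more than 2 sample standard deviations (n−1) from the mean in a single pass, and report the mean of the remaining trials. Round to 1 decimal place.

609.8 ms

n = 13, ΣRT = 10058, M = 773.692
Σ(x−M)² = 4276184.77; s = √(4276184.77/12) = 596.950
Cutoffs: 773.692 ± 2·596.950 → [-420.2, 1967.6]
Outside: 2740 → excluded.
Retained (n=12): Σ = 7318, mean = 7318/12 = 609.833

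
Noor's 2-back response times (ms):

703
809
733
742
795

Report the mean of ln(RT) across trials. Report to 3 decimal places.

6.627

ln(RT): 6.5554, 6.6958, 6.5971, 6.6093, 6.6783
Σ ln(RT) = 33.1360
Mean = 33.1360/5 = 6.62720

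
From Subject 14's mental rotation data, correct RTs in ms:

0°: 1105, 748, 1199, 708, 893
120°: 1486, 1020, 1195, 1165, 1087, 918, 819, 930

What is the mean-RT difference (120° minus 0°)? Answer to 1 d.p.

M(0°) = 4653/5 = 930.600
M(120°) = 8620/8 = 1077.500
Difference = 1077.500 − 930.600 = 146.900 ms

146.9 ms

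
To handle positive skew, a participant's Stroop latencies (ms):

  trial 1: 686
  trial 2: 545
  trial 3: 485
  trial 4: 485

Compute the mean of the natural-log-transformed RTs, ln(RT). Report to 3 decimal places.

6.300

ln(RT): 6.5309, 6.3008, 6.1841, 6.1841
Σ ln(RT) = 25.2000
Mean = 25.2000/4 = 6.29999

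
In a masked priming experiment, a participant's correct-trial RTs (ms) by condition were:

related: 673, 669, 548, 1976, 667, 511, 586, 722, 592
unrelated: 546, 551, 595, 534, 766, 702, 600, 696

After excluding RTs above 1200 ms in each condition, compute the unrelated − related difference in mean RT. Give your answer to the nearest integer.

3 ms

related: exclude 1976
M(related) = 4968/8 = 621.000
M(unrelated) = 4990/8 = 623.750
Difference = 623.750 − 621.000 = 2.750 ms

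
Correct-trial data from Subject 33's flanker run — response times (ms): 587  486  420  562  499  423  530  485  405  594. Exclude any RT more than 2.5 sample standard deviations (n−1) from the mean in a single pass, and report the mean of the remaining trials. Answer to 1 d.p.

499.1 ms

n = 10, ΣRT = 4991, M = 499.100
Σ(x−M)² = 42916.90; s = √(42916.90/9) = 69.055
Cutoffs: 499.100 ± 2.5·69.055 → [326.5, 671.7]
No RTs fall outside the cutoffs; all 10 retained. Mean = 4991/10 = 499.100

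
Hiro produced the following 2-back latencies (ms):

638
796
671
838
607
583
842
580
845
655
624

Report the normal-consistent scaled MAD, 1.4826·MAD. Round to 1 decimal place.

106.7 ms

Sorted: 580, 583, 607, 624, 638, 655, 671, 796, 838, 842, 845 → median = 655
|x − 655| sorted: 0, 16, 17, 31, 48, 72, 75, 141, 183, 187, 190 → MAD = 72
Robust SD ≈ 1.4826 × 72 = 106.747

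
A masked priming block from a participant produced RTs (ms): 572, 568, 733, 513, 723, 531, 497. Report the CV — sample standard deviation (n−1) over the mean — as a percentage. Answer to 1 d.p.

16.5%

n = 7, Σ = 4137, M = 591.0000
Σ(x−M)² = 56998.000; s = √(56998.000/6) = 97.4662
CV = 97.4662 / 591.0000 = 0.16492 = 16.492%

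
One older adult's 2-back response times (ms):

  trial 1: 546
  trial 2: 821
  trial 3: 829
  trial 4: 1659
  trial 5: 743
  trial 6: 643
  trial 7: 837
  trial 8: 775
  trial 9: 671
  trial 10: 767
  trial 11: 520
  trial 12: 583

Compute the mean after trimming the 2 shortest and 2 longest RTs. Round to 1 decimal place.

729.0 ms

Sorted: 520, 546, 583, 643, 671, 743, 767, 775, 821, 829, 837, 1659
Drop lowest 2 (520, 546) and highest 2 (837, 1659)
Remaining (n=8): Σ = 5832, mean = 5832/8 = 729.000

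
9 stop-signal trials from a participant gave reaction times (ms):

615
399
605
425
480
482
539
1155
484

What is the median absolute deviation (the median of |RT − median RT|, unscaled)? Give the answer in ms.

59 ms

Sorted: 399, 425, 480, 482, 484, 539, 605, 615, 1155 → median = 484
|x − 484|: 131, 85, 121, 59, 4, 2, 55, 671, 0
Sorted deviations: 0, 2, 4, 55, 59, 85, 121, 131, 671 → MAD = 59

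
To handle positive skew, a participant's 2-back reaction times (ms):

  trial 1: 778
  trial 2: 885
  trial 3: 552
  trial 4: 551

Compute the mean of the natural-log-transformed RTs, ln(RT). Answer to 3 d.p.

6.517

ln(RT): 6.6567, 6.7856, 6.3135, 6.3117
Σ ln(RT) = 26.0676
Mean = 26.0676/4 = 6.51690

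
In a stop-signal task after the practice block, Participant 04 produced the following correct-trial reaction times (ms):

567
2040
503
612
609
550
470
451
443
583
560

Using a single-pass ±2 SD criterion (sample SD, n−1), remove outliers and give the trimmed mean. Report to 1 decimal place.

534.8 ms

n = 11, ΣRT = 7388, M = 671.636
Σ(x−M)² = 2096012.55; s = √(2096012.55/10) = 457.822
Cutoffs: 671.636 ± 2·457.822 → [-244.0, 1587.3]
Outside: 2040 → excluded.
Retained (n=10): Σ = 5348, mean = 5348/10 = 534.800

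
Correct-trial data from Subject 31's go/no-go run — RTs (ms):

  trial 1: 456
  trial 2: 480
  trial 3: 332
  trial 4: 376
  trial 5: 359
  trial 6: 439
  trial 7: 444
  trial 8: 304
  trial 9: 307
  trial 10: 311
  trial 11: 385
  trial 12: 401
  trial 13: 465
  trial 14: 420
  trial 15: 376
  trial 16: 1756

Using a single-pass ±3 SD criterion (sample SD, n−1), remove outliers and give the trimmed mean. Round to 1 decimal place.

390.3 ms

n = 16, ΣRT = 7611, M = 475.688
Σ(x−M)² = 1798165.44; s = √(1798165.44/15) = 346.234
Cutoffs: 475.688 ± 3·346.234 → [-563.0, 1514.4]
Outside: 1756 → excluded.
Retained (n=15): Σ = 5855, mean = 5855/15 = 390.333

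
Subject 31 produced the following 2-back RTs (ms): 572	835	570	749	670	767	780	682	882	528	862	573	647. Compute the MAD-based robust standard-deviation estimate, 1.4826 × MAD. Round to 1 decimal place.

Sorted: 528, 570, 572, 573, 647, 670, 682, 749, 767, 780, 835, 862, 882 → median = 682
|x − 682| sorted: 0, 12, 35, 67, 85, 98, 109, 110, 112, 153, 154, 180, 200 → MAD = 109
Robust SD ≈ 1.4826 × 109 = 161.603

161.6 ms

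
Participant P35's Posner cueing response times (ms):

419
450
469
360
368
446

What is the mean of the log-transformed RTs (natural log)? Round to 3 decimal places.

6.032

ln(RT): 6.0379, 6.1092, 6.1506, 5.8861, 5.9081, 6.1003
Σ ln(RT) = 36.1922
Mean = 36.1922/6 = 6.03204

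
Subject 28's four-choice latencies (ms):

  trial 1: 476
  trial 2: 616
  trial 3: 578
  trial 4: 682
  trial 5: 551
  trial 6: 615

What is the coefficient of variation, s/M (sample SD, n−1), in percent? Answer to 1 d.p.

n = 6, Σ = 3518, M = 586.3333
Σ(x−M)² = 24345.333; s = √(24345.333/5) = 69.7787
CV = 69.7787 / 586.3333 = 0.11901 = 11.901%

11.9%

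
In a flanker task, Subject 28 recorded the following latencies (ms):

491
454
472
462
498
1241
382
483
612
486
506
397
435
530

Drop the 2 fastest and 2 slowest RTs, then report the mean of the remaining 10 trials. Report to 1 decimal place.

Sorted: 382, 397, 435, 454, 462, 472, 483, 486, 491, 498, 506, 530, 612, 1241
Drop lowest 2 (382, 397) and highest 2 (612, 1241)
Remaining (n=10): Σ = 4817, mean = 4817/10 = 481.700

481.7 ms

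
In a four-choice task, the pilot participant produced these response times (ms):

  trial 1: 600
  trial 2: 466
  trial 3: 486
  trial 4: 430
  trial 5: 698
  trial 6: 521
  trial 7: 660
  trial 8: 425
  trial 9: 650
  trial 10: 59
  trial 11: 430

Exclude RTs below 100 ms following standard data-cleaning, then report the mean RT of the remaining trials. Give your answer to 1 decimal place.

536.6 ms

Excluded: 59
Retained (n=10): Σ = 5366
Mean = 5366/10 = 536.6000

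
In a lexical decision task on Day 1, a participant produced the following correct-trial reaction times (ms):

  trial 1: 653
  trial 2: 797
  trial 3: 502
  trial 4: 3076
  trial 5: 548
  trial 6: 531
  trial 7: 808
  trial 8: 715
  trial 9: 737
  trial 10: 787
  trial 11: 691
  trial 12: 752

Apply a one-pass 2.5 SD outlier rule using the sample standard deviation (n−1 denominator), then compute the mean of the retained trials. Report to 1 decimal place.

683.7 ms

n = 12, ΣRT = 10597, M = 883.083
Σ(x−M)² = 5369240.92; s = √(5369240.92/11) = 698.651
Cutoffs: 883.083 ± 2.5·698.651 → [-863.5, 2629.7]
Outside: 3076 → excluded.
Retained (n=11): Σ = 7521, mean = 7521/11 = 683.727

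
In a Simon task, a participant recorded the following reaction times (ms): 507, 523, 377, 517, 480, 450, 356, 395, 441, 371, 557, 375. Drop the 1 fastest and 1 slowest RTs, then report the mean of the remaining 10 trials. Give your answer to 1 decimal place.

443.6 ms

Sorted: 356, 371, 375, 377, 395, 441, 450, 480, 507, 517, 523, 557
Drop lowest 1 (356) and highest 1 (557)
Remaining (n=10): Σ = 4436, mean = 4436/10 = 443.600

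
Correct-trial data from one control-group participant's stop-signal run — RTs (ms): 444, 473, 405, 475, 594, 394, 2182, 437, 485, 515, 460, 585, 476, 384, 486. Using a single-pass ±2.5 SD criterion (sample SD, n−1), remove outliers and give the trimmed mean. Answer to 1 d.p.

n = 15, ΣRT = 8795, M = 586.333
Σ(x−M)² = 2778381.33; s = √(2778381.33/14) = 445.484
Cutoffs: 586.333 ± 2.5·445.484 → [-527.4, 1700.0]
Outside: 2182 → excluded.
Retained (n=14): Σ = 6613, mean = 6613/14 = 472.357

472.4 ms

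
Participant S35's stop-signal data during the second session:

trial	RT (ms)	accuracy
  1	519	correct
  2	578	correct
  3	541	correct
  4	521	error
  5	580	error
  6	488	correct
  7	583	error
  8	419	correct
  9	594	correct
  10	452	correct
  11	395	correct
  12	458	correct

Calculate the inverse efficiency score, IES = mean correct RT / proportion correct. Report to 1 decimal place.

658.4 ms

Correct trials (n=9): 519, 578, 541, 488, 419, 594, 452, 395, 458
Mean correct RT = 4444/9 = 493.7778 ms
Proportion correct = 9/12
IES = 493.7778 / (9/12) = 658.370 ms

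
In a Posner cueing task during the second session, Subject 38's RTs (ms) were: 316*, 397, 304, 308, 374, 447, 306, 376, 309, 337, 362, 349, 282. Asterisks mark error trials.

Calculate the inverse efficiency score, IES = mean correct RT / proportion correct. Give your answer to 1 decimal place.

374.7 ms

Correct trials (n=12): 397, 304, 308, 374, 447, 306, 376, 309, 337, 362, 349, 282
Mean correct RT = 4151/12 = 345.9167 ms
Proportion correct = 12/13
IES = 345.9167 / (12/13) = 374.743 ms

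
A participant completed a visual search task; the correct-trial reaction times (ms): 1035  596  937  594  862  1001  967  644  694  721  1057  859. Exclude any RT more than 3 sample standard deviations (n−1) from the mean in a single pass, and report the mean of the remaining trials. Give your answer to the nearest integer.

n = 12, ΣRT = 9967, M = 830.583
Σ(x−M)² = 330298.92; s = √(330298.92/11) = 173.284
Cutoffs: 830.583 ± 3·173.284 → [310.7, 1350.4]
No RTs fall outside the cutoffs; all 12 retained. Mean = 9967/12 = 830.583

831 ms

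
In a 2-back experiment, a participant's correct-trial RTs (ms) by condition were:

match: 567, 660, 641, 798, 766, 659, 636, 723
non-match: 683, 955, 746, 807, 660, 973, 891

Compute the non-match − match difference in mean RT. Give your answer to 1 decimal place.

135.2 ms

M(match) = 5450/8 = 681.250
M(non-match) = 5715/7 = 816.429
Difference = 816.429 − 681.250 = 135.179 ms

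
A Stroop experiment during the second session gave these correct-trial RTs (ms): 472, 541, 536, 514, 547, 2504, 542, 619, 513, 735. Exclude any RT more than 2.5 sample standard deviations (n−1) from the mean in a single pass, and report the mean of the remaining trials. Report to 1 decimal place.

n = 10, ΣRT = 7523, M = 752.300
Σ(x−M)² = 3456948.10; s = √(3456948.10/9) = 619.762
Cutoffs: 752.300 ± 2.5·619.762 → [-797.1, 2301.7]
Outside: 2504 → excluded.
Retained (n=9): Σ = 5019, mean = 5019/9 = 557.667

557.7 ms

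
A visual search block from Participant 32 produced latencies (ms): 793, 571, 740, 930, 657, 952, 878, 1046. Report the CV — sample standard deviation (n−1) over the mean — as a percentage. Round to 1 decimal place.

n = 8, Σ = 6567, M = 820.8750
Σ(x−M)² = 179656.875; s = √(179656.875/7) = 160.2038
CV = 160.2038 / 820.8750 = 0.19516 = 19.516%

19.5%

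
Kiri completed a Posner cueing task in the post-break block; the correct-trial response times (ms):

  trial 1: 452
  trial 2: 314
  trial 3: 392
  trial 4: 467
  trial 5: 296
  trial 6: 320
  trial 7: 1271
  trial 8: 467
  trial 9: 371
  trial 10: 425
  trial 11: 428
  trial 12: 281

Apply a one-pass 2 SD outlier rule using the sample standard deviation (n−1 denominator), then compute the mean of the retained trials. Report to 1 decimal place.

383.0 ms

n = 12, ΣRT = 5484, M = 457.000
Σ(x−M)² = 772422.00; s = √(772422.00/11) = 264.991
Cutoffs: 457.000 ± 2·264.991 → [-73.0, 987.0]
Outside: 1271 → excluded.
Retained (n=11): Σ = 4213, mean = 4213/11 = 383.000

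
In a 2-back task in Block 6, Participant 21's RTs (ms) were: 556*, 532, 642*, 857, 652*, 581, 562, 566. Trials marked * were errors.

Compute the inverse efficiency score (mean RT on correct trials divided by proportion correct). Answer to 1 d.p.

991.4 ms

Correct trials (n=5): 532, 857, 581, 562, 566
Mean correct RT = 3098/5 = 619.6000 ms
Proportion correct = 5/8
IES = 619.6000 / (5/8) = 991.360 ms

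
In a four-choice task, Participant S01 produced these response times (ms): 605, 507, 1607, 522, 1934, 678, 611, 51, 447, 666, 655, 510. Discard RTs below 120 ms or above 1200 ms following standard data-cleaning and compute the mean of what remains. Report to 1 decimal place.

577.9 ms

Excluded: 51, 1607, 1934
Retained (n=9): Σ = 5201
Mean = 5201/9 = 577.8889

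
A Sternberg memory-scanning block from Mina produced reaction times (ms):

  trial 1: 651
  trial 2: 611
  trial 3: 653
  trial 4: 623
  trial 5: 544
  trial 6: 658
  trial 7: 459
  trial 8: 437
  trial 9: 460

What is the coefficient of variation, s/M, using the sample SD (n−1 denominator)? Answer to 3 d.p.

0.163

n = 9, Σ = 5096, M = 566.2222
Σ(x−M)² = 68341.556; s = √(68341.556/8) = 92.4267
CV = 92.4267 / 566.2222 = 0.16323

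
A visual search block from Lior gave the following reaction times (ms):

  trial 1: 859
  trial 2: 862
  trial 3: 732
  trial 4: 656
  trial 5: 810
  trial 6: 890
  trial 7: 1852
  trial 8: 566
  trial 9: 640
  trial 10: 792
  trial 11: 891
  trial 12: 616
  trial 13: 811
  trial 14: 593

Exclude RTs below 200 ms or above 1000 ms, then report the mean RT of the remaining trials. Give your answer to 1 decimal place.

747.5 ms

Excluded: 1852
Retained (n=13): Σ = 9718
Mean = 9718/13 = 747.5385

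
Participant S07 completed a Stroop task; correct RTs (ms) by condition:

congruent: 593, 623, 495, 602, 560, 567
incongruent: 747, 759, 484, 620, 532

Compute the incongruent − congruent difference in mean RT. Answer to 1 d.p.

M(congruent) = 3440/6 = 573.333
M(incongruent) = 3142/5 = 628.400
Difference = 628.400 − 573.333 = 55.067 ms

55.1 ms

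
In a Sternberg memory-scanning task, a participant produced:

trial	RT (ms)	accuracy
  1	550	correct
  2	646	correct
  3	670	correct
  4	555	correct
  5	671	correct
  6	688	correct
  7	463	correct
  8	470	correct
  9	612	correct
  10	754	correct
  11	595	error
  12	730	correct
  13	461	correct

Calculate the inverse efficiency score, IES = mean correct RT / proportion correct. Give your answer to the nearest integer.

Correct trials (n=12): 550, 646, 670, 555, 671, 688, 463, 470, 612, 754, 730, 461
Mean correct RT = 7270/12 = 605.8333 ms
Proportion correct = 12/13
IES = 605.8333 / (12/13) = 656.319 ms

656 ms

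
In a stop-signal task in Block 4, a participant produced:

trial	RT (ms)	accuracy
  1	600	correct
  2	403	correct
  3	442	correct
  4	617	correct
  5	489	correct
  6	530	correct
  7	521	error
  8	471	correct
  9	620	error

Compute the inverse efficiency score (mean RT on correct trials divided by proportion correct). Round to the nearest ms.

652 ms

Correct trials (n=7): 600, 403, 442, 617, 489, 530, 471
Mean correct RT = 3552/7 = 507.4286 ms
Proportion correct = 7/9
IES = 507.4286 / (7/9) = 652.408 ms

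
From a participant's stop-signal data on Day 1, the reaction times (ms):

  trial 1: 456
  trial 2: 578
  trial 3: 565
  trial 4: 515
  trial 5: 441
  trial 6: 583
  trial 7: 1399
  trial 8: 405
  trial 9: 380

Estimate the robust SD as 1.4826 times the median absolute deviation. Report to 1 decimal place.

100.8 ms

Sorted: 380, 405, 441, 456, 515, 565, 578, 583, 1399 → median = 515
|x − 515| sorted: 0, 50, 59, 63, 68, 74, 110, 135, 884 → MAD = 68
Robust SD ≈ 1.4826 × 68 = 100.817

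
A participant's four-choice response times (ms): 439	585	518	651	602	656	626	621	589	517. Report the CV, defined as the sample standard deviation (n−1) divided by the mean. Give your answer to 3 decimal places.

n = 10, Σ = 5804, M = 580.4000
Σ(x−M)² = 42896.400; s = √(42896.400/9) = 69.0382
CV = 69.0382 / 580.4000 = 0.11895

0.119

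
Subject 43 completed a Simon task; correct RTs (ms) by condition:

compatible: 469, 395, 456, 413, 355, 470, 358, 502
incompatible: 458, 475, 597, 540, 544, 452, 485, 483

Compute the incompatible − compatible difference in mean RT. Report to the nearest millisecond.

77 ms

M(compatible) = 3418/8 = 427.250
M(incompatible) = 4034/8 = 504.250
Difference = 504.250 − 427.250 = 77.000 ms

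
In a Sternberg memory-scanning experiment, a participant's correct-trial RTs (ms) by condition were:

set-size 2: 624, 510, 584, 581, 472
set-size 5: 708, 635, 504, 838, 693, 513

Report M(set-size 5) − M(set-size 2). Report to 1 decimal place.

94.3 ms

M(set-size 2) = 2771/5 = 554.200
M(set-size 5) = 3891/6 = 648.500
Difference = 648.500 − 554.200 = 94.300 ms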